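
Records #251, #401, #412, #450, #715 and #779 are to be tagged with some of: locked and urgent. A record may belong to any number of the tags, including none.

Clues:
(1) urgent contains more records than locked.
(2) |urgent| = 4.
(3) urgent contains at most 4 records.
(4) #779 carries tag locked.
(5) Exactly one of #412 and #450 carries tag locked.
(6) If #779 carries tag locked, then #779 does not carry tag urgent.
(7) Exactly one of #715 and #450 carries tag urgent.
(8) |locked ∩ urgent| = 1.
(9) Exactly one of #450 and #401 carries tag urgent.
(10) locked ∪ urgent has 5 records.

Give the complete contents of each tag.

locked = {#412, #779}; urgent = {#251, #401, #412, #715}

From (4): #779 ∈ locked.
(6): #779 ∉ urgent.
Suppose #251 ∈ locked: no assignment then satisfies all the clues, so #251 ∉ locked.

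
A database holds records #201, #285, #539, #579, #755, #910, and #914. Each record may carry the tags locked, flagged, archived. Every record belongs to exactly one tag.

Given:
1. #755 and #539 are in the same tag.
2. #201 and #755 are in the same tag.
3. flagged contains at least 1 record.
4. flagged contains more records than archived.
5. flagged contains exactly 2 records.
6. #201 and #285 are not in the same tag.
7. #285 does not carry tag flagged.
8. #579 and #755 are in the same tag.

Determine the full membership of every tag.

From (7): #285 ∉ flagged.
Suppose #201 ∉ locked: no assignment then satisfies all the clues, so #201 ∈ locked.

locked = {#201, #539, #579, #755}; flagged = {#910, #914}; archived = {#285}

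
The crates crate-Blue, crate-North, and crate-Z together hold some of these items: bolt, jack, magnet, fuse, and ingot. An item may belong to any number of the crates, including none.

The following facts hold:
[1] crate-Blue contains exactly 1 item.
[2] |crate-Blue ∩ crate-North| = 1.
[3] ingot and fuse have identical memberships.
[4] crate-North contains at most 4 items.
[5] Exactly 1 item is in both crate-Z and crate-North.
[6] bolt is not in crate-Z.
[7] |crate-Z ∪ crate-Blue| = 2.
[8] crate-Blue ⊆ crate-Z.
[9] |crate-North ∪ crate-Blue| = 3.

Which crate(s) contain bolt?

From (6): bolt ∉ crate-Z.
(8) contrapositive: bolt ∉ crate-Blue.
Suppose bolt ∈ crate-North: no assignment then satisfies all the clues, so bolt ∉ crate-North.

bolt: none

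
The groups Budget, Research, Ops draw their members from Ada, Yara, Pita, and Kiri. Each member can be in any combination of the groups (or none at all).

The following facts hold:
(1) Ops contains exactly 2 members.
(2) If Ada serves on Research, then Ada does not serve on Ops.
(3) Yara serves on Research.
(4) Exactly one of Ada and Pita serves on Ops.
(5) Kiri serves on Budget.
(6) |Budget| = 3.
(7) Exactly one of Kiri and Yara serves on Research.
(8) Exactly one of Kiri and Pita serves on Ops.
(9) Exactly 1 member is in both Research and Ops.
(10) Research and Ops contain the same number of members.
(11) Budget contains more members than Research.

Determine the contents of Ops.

Ops = {Pita, Yara}

From (3): Yara ∈ Research.
From (5): Kiri ∈ Budget.
(7) (exactly one): Kiri ∉ Research.
Suppose Ada ∈ Ops: no assignment then satisfies all the clues, so Ada ∉ Ops.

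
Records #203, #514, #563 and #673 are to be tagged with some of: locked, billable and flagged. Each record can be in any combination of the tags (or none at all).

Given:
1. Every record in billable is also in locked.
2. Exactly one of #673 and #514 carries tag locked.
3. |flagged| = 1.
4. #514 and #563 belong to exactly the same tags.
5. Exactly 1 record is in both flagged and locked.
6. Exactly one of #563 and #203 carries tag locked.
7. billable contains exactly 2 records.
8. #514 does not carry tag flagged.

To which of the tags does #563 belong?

#563: none

From (8): #514 ∉ flagged.
(4): #563 matches #514: #563 ∉ flagged.
Suppose #563 ∈ locked: no assignment then satisfies all the clues, so #563 ∉ locked.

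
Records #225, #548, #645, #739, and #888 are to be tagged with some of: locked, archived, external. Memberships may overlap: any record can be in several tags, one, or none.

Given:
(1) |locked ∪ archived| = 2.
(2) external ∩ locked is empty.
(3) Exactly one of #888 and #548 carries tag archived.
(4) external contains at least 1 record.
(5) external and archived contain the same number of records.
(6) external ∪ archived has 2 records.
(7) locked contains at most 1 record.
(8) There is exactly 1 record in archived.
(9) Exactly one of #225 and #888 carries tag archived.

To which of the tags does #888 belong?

#888: archived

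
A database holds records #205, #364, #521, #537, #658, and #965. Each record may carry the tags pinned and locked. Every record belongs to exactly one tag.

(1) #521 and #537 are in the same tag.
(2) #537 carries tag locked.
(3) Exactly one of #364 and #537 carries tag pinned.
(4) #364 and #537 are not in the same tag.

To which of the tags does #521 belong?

#521: locked

From (2): #537 ∈ locked.
(1): #521 matches #537: #521 ∉ pinned.
(1): #521 matches #537: #521 ∈ locked.
(3) (exactly one): #364 ∈ pinned.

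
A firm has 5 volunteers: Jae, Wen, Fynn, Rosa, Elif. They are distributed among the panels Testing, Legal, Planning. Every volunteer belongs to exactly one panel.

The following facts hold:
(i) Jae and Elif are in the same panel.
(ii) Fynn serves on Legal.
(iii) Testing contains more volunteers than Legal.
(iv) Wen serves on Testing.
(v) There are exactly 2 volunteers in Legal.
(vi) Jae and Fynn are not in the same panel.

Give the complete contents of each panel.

Testing = {Elif, Jae, Wen}; Legal = {Fynn, Rosa}; Planning = {}

From (ii): Fynn ∈ Legal.
From (iv): Wen ∈ Testing.
(vi): Jae ∉ Legal.
(i): Elif matches Jae: Elif ∉ Legal.
(v): only 2 candidates remain for Legal, so all are in.
Suppose Jae ∉ Testing: no assignment then satisfies all the clues, so Jae ∈ Testing.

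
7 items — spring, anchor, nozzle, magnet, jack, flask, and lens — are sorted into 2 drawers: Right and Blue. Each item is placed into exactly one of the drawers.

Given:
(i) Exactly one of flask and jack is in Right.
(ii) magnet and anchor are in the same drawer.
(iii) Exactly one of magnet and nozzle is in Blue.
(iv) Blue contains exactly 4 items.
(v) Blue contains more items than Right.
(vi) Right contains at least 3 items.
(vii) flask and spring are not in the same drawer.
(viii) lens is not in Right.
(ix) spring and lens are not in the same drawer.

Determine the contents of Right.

Right = {jack, nozzle, spring}

From (viii): lens ∉ Right.
Only one drawer left: lens ∈ Blue.
(ix): spring ∉ Blue.
Only one drawer left: spring ∈ Right.
(vii): flask ∉ Right.
Only one drawer left: flask ∈ Blue.
(i) (exactly one): jack ∈ Right.
Suppose anchor ∈ Right: no assignment then satisfies all the clues, so anchor ∉ Right.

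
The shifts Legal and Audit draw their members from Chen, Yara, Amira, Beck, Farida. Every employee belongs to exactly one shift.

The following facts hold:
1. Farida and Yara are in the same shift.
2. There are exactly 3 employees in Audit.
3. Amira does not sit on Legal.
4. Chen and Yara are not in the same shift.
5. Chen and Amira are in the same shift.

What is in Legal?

From (3): Amira ∉ Legal.
(5): Chen matches Amira: Chen ∉ Legal.
Only one shift left: Chen ∈ Audit.
Only one shift left: Amira ∈ Audit.
(4): Yara ∉ Audit.
Only one shift left: Yara ∈ Legal.
(1): Farida matches Yara: Farida ∈ Legal.
(2): only 3 candidates remain for Audit, so all are in.

Legal = {Farida, Yara}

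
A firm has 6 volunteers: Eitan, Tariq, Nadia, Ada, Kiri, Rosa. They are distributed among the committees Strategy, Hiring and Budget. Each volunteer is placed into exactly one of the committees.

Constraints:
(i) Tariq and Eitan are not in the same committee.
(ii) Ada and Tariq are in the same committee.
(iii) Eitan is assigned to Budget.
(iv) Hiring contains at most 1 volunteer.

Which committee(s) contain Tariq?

From (iii): Eitan ∈ Budget.
(i): Tariq ∉ Budget.
(ii): Ada matches Tariq: Ada ∉ Budget.
Suppose Tariq ∉ Strategy: no assignment then satisfies all the clues, so Tariq ∈ Strategy.

Tariq: Strategy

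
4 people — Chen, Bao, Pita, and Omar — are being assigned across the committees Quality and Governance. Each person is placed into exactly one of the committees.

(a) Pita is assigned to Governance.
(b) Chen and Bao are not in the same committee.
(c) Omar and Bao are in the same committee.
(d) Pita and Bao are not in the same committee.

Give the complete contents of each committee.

Quality = {Bao, Omar}; Governance = {Chen, Pita}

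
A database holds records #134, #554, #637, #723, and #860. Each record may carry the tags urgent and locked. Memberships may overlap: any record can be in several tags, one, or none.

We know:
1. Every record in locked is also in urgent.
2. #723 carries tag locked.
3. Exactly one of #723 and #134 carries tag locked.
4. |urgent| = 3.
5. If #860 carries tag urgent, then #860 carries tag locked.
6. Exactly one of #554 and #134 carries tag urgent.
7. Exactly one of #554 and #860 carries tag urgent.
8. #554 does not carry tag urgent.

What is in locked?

From (2): #723 ∈ locked.
From (8): #554 ∉ urgent.
(1) contrapositive: #554 ∉ locked.
(1) with #723 ∈ locked: #723 ∈ urgent.
(3) (exactly one): #134 ∉ locked.
(6) (exactly one): #134 ∈ urgent.
(7) (exactly one): #860 ∈ urgent.
(4): urgent already has 3, so the rest are out.
(5): #860 ∈ locked.
(1) contrapositive: #637 ∉ locked.

locked = {#723, #860}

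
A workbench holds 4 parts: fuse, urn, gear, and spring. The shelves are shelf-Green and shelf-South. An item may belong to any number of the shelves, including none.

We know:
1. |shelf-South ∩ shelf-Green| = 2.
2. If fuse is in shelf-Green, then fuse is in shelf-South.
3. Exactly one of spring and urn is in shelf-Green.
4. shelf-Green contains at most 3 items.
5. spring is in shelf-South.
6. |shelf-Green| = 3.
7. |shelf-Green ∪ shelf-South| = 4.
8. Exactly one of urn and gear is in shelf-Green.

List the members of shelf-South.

shelf-South = {fuse, spring, urn}

From (5): spring ∈ shelf-South.
Suppose fuse ∉ shelf-South: no assignment then satisfies all the clues, so fuse ∈ shelf-South.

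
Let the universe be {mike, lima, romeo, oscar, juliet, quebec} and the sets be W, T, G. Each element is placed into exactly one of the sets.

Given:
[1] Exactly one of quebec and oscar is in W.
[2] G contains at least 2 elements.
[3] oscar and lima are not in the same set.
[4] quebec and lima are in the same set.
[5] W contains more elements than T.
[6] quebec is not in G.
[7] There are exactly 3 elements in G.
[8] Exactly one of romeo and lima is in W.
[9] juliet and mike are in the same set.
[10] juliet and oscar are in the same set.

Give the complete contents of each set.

W = {lima, quebec}; T = {romeo}; G = {juliet, mike, oscar}

From (6): quebec ∉ G.
(4): lima matches quebec: lima ∉ G.
Suppose mike ∈ W: no assignment then satisfies all the clues, so mike ∉ W.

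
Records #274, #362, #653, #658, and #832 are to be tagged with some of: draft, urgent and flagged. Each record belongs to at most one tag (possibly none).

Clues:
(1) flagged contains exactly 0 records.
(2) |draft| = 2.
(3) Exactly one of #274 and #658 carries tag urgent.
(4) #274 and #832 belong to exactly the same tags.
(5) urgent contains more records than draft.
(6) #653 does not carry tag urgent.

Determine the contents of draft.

draft = {#653, #658}

From (6): #653 ∉ urgent.
(1): flagged already has 0, so the rest are out.
Suppose #274 ∈ draft: no assignment then satisfies all the clues, so #274 ∉ draft.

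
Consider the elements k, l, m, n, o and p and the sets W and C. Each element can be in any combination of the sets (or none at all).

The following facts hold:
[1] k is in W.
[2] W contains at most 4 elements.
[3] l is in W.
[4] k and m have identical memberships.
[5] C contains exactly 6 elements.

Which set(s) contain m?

m: C, W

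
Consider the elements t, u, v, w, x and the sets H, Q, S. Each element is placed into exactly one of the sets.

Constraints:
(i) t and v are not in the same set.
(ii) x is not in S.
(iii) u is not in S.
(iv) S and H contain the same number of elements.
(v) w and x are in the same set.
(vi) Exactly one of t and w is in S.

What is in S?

S = {t}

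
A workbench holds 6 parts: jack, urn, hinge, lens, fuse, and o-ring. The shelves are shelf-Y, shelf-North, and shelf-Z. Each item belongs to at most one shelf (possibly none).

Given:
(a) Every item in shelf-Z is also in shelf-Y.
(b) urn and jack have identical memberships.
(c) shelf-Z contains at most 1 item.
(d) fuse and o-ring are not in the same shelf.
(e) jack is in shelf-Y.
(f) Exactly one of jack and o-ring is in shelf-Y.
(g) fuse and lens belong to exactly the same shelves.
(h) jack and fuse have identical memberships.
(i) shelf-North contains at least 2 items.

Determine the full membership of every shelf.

shelf-Y = {fuse, jack, lens, urn}; shelf-North = {hinge, o-ring}; shelf-Z = {}

From (e): jack ∈ shelf-Y.
(b): urn matches jack: urn ∈ shelf-Y.
(f) (exactly one): o-ring ∉ shelf-Y.
(h): fuse matches jack: fuse ∈ shelf-Y.
(a) contrapositive: o-ring ∉ shelf-Z.
(g): lens matches fuse: lens ∈ shelf-Y.
(i): only 2 candidates remain for shelf-North, so all are in.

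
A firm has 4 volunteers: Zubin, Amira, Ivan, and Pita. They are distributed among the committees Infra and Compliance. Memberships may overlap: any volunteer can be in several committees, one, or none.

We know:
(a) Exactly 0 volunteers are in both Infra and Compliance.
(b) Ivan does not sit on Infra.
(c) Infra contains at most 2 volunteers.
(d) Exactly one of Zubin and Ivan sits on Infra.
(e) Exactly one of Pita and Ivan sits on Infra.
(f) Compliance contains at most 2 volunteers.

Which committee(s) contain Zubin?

From (b): Ivan ∉ Infra.
(d) (exactly one): Zubin ∈ Infra.
(e) (exactly one): Pita ∈ Infra.
(c): Infra already has 2, so the rest are out.
Suppose Zubin ∈ Compliance: no assignment then satisfies all the clues, so Zubin ∉ Compliance.

Zubin: Infra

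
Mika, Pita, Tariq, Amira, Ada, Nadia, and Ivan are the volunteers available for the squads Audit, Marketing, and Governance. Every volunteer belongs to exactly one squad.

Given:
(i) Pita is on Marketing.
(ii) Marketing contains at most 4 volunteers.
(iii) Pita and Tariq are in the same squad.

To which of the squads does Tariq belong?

From (i): Pita ∈ Marketing.
(iii): Tariq matches Pita: Tariq ∉ Audit.
(iii): Tariq matches Pita: Tariq ∈ Marketing.

Tariq: Marketing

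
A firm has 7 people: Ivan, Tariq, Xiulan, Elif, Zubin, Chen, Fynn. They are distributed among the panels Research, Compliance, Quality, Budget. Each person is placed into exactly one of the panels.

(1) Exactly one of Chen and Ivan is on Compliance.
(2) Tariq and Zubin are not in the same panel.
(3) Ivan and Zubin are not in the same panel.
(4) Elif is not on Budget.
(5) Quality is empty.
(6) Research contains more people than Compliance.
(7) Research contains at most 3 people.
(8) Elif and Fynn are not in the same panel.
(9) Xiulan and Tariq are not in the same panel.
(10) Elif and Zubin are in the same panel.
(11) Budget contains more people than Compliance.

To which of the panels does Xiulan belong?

From (4): Elif ∉ Budget.
(5): Quality already has 0, so the rest are out.
(10): Zubin matches Elif: Zubin ∉ Budget.
Suppose Xiulan ∉ Research: no assignment then satisfies all the clues, so Xiulan ∈ Research.

Xiulan: Research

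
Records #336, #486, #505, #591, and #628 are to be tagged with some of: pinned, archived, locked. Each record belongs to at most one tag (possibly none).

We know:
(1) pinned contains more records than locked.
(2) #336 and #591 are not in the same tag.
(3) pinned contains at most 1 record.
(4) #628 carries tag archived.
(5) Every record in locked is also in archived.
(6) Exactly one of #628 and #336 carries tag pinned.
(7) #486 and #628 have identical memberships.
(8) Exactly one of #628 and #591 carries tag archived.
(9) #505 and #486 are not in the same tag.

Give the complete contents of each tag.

From (4): #628 ∈ archived.
(6) (exactly one): #336 ∈ pinned.
(7): #486 matches #628: #486 ∉ pinned.
(7): #486 matches #628: #486 ∈ archived.
(8) (exactly one): #591 ∉ archived.
(9): #505 ∉ archived.
(2): #591 ∉ pinned.
(3): pinned already has 1, so the rest are out.
(5) contrapositive: #505 ∉ locked.
(5) contrapositive: #591 ∉ locked.

pinned = {#336}; archived = {#486, #628}; locked = {}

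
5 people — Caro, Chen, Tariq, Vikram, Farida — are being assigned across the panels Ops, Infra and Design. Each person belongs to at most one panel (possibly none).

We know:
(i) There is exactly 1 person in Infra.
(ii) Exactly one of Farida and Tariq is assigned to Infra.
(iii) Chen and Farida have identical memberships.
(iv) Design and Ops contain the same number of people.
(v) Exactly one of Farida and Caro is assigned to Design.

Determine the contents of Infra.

Infra = {Tariq}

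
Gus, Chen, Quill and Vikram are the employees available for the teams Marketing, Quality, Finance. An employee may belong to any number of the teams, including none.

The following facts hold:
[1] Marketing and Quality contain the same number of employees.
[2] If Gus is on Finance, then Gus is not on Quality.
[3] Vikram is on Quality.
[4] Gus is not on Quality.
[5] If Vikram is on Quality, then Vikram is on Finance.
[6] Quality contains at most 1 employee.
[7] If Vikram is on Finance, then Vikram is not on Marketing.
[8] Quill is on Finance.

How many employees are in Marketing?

1

From (3): Vikram ∈ Quality.
From (4): Gus ∉ Quality.
From (8): Quill ∈ Finance.
(5): Vikram ∈ Finance.
(6): Quality already has 1, so the rest are out.
(7): Vikram ∉ Marketing.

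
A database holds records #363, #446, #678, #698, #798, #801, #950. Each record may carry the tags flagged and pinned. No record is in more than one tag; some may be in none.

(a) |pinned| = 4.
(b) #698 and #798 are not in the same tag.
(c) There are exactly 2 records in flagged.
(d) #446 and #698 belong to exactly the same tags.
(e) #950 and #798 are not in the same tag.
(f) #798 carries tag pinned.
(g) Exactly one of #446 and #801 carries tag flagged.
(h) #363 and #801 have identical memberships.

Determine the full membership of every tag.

flagged = {#446, #698}; pinned = {#363, #678, #798, #801}

From (f): #798 ∈ pinned.
(b): #698 ∉ pinned.
(d): #446 matches #698: #446 ∉ pinned.
(e): #950 ∉ pinned.
(a): only 4 candidates remain for pinned, so all are in.
(g) (exactly one): #446 ∈ flagged.
(d): #698 matches #446: #698 ∈ flagged.
(c): flagged already has 2, so the rest are out.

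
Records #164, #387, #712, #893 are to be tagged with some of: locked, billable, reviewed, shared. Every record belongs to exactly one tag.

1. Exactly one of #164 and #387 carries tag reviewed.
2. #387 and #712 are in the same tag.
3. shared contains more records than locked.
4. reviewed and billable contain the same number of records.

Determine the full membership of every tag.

locked = {}; billable = {#893}; reviewed = {#164}; shared = {#387, #712}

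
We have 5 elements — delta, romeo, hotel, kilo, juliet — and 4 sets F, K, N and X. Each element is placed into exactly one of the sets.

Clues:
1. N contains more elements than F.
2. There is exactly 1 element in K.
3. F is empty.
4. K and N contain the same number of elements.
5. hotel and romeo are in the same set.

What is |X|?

3

(3): F already has 0, so the rest are out.
Suppose romeo ∈ K: no assignment then satisfies all the clues, so romeo ∉ K.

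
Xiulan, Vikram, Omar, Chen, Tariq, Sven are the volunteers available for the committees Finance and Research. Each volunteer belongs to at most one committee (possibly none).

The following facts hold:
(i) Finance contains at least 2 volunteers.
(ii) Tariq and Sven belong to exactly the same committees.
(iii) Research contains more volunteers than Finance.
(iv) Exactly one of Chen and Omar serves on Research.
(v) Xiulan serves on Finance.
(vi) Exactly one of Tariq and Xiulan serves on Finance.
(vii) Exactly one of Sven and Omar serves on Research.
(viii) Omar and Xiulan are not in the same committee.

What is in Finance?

Finance = {Vikram, Xiulan}

From (v): Xiulan ∈ Finance.
(vi) (exactly one): Tariq ∉ Finance.
(viii): Omar ∉ Finance.
(ii): Sven matches Tariq: Sven ∉ Finance.
Suppose Vikram ∉ Finance: no assignment then satisfies all the clues, so Vikram ∈ Finance.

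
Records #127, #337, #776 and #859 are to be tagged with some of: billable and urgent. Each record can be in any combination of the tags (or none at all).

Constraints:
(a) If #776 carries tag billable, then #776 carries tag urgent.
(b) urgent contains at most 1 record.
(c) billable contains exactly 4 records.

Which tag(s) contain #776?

#776: billable, urgent

(c): only 4 candidates remain for billable, so all are in.
(a): #776 ∈ urgent.
(b): urgent already has 1, so the rest are out.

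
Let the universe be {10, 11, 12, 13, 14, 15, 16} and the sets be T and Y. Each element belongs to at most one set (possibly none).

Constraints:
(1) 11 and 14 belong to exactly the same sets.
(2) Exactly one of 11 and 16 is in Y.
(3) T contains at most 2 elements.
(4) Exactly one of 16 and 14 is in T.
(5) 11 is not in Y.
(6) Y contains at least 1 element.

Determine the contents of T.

T = {11, 14}

From (5): 11 ∉ Y.
(1): 14 matches 11: 14 ∉ Y.
(2) (exactly one): 16 ∈ Y.
(4) (exactly one): 14 ∈ T.
(1): 11 matches 14: 11 ∈ T.
(3): T already has 2, so the rest are out.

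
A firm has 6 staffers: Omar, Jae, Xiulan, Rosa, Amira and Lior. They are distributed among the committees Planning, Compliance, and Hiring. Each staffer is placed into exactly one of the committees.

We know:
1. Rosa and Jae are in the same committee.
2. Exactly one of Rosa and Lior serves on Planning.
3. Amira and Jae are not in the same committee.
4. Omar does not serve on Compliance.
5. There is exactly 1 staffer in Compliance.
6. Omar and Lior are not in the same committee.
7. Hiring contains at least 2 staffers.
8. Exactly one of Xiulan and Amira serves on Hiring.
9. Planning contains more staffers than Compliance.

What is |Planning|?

3

From (4): Omar ∉ Compliance.
Suppose Jae ∉ Planning: no assignment then satisfies all the clues, so Jae ∈ Planning.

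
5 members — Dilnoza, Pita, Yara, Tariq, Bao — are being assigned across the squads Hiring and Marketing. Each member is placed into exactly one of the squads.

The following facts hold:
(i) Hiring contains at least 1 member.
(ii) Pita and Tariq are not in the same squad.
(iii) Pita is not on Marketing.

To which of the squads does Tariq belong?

From (iii): Pita ∉ Marketing.
Only one squad left: Pita ∈ Hiring.
(ii): Tariq ∉ Hiring.
Only one squad left: Tariq ∈ Marketing.

Tariq: Marketing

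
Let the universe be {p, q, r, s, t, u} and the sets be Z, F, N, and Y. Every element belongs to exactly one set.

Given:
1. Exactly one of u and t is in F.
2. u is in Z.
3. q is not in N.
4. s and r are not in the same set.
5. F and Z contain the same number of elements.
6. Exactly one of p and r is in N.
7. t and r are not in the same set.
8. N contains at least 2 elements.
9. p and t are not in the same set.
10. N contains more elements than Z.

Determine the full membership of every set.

Z = {u}; F = {t}; N = {p, s}; Y = {q, r}

From (2): u ∈ Z.
From (3): q ∉ N.
(1) (exactly one): t ∈ F.
(7): r ∉ F.
(9): p ∉ F.
Suppose p ∈ Z: no assignment then satisfies all the clues, so p ∉ Z.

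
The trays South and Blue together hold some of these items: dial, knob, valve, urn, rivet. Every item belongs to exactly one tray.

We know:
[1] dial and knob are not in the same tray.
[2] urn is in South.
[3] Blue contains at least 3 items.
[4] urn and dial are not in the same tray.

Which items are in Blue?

From (2): urn ∈ South.
(4): dial ∉ South.
Only one tray left: dial ∈ Blue.
(1): knob ∉ Blue.
(3): only 3 candidates remain for Blue, so all are in.
Only one tray left: knob ∈ South.

Blue = {dial, rivet, valve}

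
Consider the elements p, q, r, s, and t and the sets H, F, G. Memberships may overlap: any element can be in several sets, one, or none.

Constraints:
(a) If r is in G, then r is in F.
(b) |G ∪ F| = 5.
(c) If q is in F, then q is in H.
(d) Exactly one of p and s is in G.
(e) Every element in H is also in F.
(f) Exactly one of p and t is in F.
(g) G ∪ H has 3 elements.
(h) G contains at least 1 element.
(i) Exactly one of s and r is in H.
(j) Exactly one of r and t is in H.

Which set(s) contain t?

t: F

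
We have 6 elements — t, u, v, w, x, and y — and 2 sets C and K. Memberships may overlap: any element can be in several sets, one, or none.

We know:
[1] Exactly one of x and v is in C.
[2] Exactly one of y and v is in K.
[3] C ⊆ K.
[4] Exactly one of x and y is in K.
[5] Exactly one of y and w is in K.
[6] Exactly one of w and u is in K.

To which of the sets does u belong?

u: none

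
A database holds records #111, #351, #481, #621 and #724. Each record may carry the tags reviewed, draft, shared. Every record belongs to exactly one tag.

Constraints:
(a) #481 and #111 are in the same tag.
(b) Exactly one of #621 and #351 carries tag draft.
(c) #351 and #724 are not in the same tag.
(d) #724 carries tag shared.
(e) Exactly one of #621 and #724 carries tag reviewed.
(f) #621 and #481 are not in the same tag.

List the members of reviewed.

From (d): #724 ∈ shared.
(c): #351 ∉ shared.
(e) (exactly one): #621 ∈ reviewed.
(f): #481 ∉ reviewed.
(a): #111 matches #481: #111 ∉ reviewed.
(b) (exactly one): #351 ∈ draft.

reviewed = {#621}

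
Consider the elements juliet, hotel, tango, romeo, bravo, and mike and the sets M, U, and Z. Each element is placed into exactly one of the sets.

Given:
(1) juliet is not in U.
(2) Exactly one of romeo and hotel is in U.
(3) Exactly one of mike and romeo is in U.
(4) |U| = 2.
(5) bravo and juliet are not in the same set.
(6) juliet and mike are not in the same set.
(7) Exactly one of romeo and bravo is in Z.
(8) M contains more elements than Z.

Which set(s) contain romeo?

From (1): juliet ∉ U.
Suppose romeo ∉ M: no assignment then satisfies all the clues, so romeo ∈ M.

romeo: M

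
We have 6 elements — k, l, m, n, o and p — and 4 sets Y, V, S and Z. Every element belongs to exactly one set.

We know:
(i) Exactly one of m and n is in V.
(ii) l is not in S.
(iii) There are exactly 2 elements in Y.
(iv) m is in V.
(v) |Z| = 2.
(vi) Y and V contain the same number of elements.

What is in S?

S = {}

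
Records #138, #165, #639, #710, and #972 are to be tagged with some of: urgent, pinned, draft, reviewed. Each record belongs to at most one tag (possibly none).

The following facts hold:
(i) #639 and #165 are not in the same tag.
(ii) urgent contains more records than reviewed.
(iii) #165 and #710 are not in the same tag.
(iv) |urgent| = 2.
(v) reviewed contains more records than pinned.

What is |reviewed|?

1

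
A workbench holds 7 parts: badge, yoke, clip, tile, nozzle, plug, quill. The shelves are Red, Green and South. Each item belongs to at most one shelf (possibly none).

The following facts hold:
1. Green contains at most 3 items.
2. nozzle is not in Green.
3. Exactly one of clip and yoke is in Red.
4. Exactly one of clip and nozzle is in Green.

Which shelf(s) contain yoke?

From (2): nozzle ∉ Green.
(4) (exactly one): clip ∈ Green.
(3) (exactly one): yoke ∈ Red.

yoke: Red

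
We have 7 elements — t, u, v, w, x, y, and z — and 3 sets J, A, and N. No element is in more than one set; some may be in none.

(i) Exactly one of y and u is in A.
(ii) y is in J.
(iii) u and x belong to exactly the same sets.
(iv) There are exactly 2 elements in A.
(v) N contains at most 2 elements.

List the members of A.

A = {u, x}

From (ii): y ∈ J.
(i) (exactly one): u ∈ A.
(iii): x matches u: x ∉ J.
(iii): x matches u: x ∈ A.
(iv): A already has 2, so the rest are out.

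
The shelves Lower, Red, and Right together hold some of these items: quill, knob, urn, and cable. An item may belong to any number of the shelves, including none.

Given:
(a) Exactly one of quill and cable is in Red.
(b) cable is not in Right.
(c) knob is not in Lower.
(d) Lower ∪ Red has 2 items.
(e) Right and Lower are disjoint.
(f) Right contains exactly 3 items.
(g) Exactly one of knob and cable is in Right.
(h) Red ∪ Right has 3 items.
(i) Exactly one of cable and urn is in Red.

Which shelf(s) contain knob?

From (b): cable ∉ Right.
From (c): knob ∉ Lower.
(f): only 3 candidates remain for Right, so all are in.
(e) (disjoint): quill ∉ Lower.
(e) (disjoint): urn ∉ Lower.
Suppose knob ∈ Red: no assignment then satisfies all the clues, so knob ∉ Red.

knob: Right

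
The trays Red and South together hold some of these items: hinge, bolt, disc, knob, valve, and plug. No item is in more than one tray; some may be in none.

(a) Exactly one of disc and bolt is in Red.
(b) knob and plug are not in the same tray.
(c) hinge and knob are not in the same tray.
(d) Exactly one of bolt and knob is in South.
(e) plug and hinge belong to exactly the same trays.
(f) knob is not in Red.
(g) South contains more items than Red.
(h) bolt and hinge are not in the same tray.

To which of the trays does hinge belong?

hinge: none

From (f): knob ∉ Red.
Suppose hinge ∈ Red: no assignment then satisfies all the clues, so hinge ∉ Red.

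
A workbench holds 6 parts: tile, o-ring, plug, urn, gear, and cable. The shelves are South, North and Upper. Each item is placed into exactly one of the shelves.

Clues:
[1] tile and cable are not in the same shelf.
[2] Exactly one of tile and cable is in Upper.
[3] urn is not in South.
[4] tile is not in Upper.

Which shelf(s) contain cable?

cable: Upper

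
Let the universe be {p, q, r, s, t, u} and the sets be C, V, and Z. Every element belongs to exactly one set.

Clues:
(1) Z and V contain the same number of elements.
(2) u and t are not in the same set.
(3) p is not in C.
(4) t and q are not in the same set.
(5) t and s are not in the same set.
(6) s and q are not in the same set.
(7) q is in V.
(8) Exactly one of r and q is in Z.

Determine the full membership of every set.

C = {s, u}; V = {p, q}; Z = {r, t}

From (3): p ∉ C.
From (7): q ∈ V.
(4): t ∉ V.
(6): s ∉ V.
(8) (exactly one): r ∈ Z.
Suppose p ∉ V: no assignment then satisfies all the clues, so p ∈ V.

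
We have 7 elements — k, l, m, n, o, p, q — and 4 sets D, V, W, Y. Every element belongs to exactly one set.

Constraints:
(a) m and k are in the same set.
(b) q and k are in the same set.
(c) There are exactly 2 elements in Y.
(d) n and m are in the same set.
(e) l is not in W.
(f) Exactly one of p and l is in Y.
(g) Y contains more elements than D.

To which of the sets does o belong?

o: Y

From (e): l ∉ W.
Suppose o ∈ D: no assignment then satisfies all the clues, so o ∉ D.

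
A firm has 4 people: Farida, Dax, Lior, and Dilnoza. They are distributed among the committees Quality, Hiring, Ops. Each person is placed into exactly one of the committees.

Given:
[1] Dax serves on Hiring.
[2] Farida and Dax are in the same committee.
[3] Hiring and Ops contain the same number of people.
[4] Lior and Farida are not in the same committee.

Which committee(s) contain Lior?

Lior: Ops

From (1): Dax ∈ Hiring.
(2): Farida matches Dax: Farida ∉ Quality.
(2): Farida matches Dax: Farida ∈ Hiring.
(4): Lior ∉ Hiring.
Suppose Lior ∈ Quality: no assignment then satisfies all the clues, so Lior ∉ Quality.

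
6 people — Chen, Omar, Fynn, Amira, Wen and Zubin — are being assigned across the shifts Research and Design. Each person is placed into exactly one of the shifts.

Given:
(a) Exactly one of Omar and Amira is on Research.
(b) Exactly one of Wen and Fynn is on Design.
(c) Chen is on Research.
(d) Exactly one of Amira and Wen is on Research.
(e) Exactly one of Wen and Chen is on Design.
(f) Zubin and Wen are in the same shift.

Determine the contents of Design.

From (c): Chen ∈ Research.
(e) (exactly one): Wen ∈ Design.
(f): Zubin matches Wen: Zubin ∉ Research.
(f): Zubin matches Wen: Zubin ∈ Design.
(b) (exactly one): Fynn ∉ Design.
(d) (exactly one): Amira ∈ Research.
Only one shift left: Fynn ∈ Research.
(a) (exactly one): Omar ∉ Research.
Only one shift left: Omar ∈ Design.

Design = {Omar, Wen, Zubin}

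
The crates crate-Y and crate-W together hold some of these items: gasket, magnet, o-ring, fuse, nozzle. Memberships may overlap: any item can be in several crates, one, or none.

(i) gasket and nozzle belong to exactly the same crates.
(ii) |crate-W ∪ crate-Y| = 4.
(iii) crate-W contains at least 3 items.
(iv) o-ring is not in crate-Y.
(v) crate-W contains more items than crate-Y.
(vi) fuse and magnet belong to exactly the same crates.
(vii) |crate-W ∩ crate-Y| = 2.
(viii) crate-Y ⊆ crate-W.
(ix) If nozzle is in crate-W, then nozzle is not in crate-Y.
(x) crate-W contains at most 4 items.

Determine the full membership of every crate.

crate-Y = {fuse, magnet}; crate-W = {fuse, gasket, magnet, nozzle}

From (iv): o-ring ∉ crate-Y.
Suppose gasket ∈ crate-Y: no assignment then satisfies all the clues, so gasket ∉ crate-Y.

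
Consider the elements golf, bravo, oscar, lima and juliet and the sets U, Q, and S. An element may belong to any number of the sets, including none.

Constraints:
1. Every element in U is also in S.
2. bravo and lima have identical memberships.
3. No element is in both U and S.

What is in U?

U = {}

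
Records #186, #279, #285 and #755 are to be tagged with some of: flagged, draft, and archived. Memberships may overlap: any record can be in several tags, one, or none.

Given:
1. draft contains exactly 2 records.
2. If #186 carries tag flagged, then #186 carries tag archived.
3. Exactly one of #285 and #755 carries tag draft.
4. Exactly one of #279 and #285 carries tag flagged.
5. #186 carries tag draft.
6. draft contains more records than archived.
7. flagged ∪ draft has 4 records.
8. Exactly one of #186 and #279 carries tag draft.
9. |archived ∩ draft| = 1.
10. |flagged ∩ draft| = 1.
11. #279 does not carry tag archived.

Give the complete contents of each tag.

flagged = {#186, #279, #755}; draft = {#186, #285}; archived = {#186}

From (5): #186 ∈ draft.
From (11): #279 ∉ archived.
(8) (exactly one): #279 ∉ draft.
Suppose #186 ∉ flagged: no assignment then satisfies all the clues, so #186 ∈ flagged.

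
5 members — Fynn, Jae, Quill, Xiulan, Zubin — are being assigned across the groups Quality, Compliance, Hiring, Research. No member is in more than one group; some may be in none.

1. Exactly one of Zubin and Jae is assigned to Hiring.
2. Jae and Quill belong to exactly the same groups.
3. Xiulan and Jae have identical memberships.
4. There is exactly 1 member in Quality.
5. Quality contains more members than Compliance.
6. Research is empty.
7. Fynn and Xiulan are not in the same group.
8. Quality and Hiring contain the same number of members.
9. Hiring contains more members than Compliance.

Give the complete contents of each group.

Quality = {Fynn}; Compliance = {}; Hiring = {Zubin}; Research = {}

(6): Research already has 0, so the rest are out.
Suppose Fynn ∉ Quality: no assignment then satisfies all the clues, so Fynn ∈ Quality.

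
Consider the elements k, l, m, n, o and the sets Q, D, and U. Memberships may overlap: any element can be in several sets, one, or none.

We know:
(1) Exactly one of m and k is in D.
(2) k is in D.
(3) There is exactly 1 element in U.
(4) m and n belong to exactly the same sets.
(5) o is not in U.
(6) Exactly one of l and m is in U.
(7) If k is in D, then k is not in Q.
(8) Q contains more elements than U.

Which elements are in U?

From (2): k ∈ D.
From (5): o ∉ U.
(1) (exactly one): m ∉ D.
(4): n matches m: n ∉ D.
(7): k ∉ Q.
Suppose k ∈ U: no assignment then satisfies all the clues, so k ∉ U.

U = {l}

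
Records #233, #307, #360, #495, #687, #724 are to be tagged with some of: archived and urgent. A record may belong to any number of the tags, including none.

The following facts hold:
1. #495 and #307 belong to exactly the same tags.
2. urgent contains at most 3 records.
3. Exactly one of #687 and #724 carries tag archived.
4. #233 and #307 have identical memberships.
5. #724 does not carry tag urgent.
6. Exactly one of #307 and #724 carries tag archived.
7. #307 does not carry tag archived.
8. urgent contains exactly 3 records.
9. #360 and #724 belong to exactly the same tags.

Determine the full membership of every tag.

archived = {#360, #724}; urgent = {#233, #307, #495}

From (5): #724 ∉ urgent.
From (7): #307 ∉ archived.
(1): #495 matches #307: #495 ∉ archived.
(4): #233 matches #307: #233 ∉ archived.
(6) (exactly one): #724 ∈ archived.
(9): #360 matches #724: #360 ∈ archived.
(9): #360 matches #724: #360 ∉ urgent.
(3) (exactly one): #687 ∉ archived.
Suppose #233 ∉ urgent: no assignment then satisfies all the clues, so #233 ∈ urgent.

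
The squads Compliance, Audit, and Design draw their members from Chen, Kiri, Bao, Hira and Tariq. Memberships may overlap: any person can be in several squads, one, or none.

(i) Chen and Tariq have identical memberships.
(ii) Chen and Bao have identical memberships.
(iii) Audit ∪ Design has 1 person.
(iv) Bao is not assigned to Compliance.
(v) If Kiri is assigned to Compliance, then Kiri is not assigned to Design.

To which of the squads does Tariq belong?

Tariq: none

From (iv): Bao ∉ Compliance.
(ii): Chen matches Bao: Chen ∉ Compliance.
(i): Tariq matches Chen: Tariq ∉ Compliance.
Suppose Tariq ∈ Audit: no assignment then satisfies all the clues, so Tariq ∉ Audit.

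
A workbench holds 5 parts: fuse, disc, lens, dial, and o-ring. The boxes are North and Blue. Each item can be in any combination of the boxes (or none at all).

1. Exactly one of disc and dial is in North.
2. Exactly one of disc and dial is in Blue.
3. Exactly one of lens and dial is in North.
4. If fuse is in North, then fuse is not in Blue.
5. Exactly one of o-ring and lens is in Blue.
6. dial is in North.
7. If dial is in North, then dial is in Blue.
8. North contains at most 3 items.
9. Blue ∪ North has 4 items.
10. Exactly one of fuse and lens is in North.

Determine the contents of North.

From (6): dial ∈ North.
(1) (exactly one): disc ∉ North.
(3) (exactly one): lens ∉ North.
(7): dial ∈ Blue.
(10) (exactly one): fuse ∈ North.
(2) (exactly one): disc ∉ Blue.
(4): fuse ∉ Blue.
Suppose o-ring ∉ North: no assignment then satisfies all the clues, so o-ring ∈ North.

North = {dial, fuse, o-ring}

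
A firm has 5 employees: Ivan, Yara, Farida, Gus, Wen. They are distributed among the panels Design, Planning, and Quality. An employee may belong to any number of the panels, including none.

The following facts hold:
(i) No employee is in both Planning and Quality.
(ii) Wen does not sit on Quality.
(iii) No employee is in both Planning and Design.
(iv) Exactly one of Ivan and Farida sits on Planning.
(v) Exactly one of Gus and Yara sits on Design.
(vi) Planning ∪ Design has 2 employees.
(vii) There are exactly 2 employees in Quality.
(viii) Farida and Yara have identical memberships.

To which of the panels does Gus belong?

Gus: Design

From (ii): Wen ∉ Quality.
Suppose Gus ∉ Design: no assignment then satisfies all the clues, so Gus ∈ Design.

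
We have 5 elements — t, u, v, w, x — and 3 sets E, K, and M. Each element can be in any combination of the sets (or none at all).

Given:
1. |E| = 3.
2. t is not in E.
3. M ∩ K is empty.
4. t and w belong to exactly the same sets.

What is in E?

E = {u, v, x}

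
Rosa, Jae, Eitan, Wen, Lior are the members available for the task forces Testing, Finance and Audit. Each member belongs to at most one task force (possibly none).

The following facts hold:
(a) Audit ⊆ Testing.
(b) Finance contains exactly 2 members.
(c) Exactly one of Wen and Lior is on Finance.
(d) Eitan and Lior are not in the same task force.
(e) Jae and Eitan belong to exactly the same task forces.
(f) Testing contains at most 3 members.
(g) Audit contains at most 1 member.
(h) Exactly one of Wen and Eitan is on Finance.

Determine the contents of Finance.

Finance = {Rosa, Wen}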